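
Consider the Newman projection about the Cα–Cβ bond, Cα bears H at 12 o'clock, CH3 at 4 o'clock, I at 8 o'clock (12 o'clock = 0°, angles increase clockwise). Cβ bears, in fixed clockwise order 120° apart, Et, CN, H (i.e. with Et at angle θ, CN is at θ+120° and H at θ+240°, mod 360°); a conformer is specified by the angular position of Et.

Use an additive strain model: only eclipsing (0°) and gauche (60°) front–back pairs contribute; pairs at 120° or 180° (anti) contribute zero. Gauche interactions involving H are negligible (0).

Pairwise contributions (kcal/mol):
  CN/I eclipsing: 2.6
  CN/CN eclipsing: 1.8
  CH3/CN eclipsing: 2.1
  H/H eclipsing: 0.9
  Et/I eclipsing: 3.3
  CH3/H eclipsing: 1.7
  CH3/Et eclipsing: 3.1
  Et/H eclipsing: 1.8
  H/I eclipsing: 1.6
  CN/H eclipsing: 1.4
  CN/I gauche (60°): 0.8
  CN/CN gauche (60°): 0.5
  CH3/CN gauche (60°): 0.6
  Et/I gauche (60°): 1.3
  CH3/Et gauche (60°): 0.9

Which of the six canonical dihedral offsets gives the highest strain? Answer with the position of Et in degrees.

Et at 0° (eclipsed): H–Et eclipsed, CH3–CN eclipsed, I–H eclipsed; 1.8 + 2.1 + 1.6 = 5.5 kcal/mol.
Et at 60° (staggered): CH3–Et gauche, CH3–CN gauche, I–CN gauche; 0.9 + 0.6 + 0.8 = 2.3 kcal/mol.
Et at 120° (eclipsed): H–H eclipsed, CH3–Et eclipsed, I–CN eclipsed; 0.9 + 3.1 + 2.6 = 6.6 kcal/mol.
Et at 180° (staggered): CH3–Et gauche, I–Et gauche, I–CN gauche; 0.9 + 1.3 + 0.8 = 3.0 kcal/mol.
Et at 240° (eclipsed): H–CN eclipsed, CH3–H eclipsed, I–Et eclipsed; 1.4 + 1.7 + 3.3 = 6.4 kcal/mol.
Et at 300° (staggered): CH3–CN gauche, I–Et gauche; 0.6 + 1.3 = 1.9 kcal/mol.
The maximum (6.6 kcal/mol) occurs with Et at 120°.

120°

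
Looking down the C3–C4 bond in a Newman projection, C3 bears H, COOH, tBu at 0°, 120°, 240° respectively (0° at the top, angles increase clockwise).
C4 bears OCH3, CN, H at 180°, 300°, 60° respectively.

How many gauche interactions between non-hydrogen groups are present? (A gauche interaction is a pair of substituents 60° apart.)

3

Non-H gauche pairs: COOH(120°)/OCH3(180°); tBu(240°)/OCH3(180°); tBu(240°)/CN(300°) — 3 interactions.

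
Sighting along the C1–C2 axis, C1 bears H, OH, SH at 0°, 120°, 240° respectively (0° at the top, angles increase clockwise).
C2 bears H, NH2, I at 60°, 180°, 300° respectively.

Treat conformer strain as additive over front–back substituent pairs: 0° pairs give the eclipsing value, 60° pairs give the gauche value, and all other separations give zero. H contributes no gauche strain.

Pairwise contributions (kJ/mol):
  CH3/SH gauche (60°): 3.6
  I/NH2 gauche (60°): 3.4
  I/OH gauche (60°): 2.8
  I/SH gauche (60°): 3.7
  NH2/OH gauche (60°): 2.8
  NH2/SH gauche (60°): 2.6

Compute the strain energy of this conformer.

9.1 kJ/mol

This conformer (staggered): OH–NH2 gauche, SH–NH2 gauche, SH–I gauche; 2.8 + 2.6 + 3.7 = 9.1 kJ/mol.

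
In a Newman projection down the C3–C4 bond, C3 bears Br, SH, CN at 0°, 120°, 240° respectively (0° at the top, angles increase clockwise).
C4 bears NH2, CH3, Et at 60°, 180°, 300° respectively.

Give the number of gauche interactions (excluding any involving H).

Non-H gauche pairs: Br(0°)/NH2(60°); Br(0°)/Et(300°); SH(120°)/NH2(60°); SH(120°)/CH3(180°); CN(240°)/CH3(180°); CN(240°)/Et(300°) — 6 interactions.

6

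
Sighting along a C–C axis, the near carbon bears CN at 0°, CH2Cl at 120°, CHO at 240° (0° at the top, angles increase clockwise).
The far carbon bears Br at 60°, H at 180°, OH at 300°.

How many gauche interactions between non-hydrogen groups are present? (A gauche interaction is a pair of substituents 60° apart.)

Non-H gauche pairs: CN(0°)/Br(60°); CN(0°)/OH(300°); CH2Cl(120°)/Br(60°); CHO(240°)/OH(300°) — 4 interactions.

4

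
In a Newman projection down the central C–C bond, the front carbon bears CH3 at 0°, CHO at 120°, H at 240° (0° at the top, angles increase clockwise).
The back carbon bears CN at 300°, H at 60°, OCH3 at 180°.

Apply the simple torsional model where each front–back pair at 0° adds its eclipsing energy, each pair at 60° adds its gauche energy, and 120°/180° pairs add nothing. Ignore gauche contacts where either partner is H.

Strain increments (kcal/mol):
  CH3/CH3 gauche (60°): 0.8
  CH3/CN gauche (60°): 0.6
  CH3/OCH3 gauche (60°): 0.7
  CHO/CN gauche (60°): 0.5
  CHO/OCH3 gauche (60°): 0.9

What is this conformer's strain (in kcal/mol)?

1.5 kcal/mol

This conformer is staggered. CH3 at 0° is gauche with CN at 300° (0.6); CHO at 120° is gauche with OCH3 at 180° (0.9). Total 1.5 kcal/mol.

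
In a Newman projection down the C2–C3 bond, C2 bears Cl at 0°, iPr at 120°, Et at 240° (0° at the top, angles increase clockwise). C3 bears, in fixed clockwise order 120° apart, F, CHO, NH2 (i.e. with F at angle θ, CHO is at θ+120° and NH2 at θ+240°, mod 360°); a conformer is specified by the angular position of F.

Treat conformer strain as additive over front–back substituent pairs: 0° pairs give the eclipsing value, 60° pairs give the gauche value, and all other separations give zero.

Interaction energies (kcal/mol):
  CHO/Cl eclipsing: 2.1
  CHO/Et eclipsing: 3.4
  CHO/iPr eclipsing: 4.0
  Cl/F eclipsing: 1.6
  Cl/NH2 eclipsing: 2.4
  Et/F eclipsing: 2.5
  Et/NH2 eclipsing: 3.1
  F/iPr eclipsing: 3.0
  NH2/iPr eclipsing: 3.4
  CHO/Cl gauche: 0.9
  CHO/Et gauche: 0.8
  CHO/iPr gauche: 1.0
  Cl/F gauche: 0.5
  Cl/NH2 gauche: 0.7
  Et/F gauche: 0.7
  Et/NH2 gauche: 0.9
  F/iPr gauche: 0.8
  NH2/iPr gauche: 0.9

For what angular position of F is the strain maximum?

120°

F at 0° (eclipsed): Cl–F eclipsed, iPr–CHO eclipsed, Et–NH2 eclipsed; 1.6 + 4.0 + 3.1 = 8.7 kcal/mol.
F at 60° (staggered): Cl–F gauche, Cl–NH2 gauche, iPr–F gauche, iPr–CHO gauche, Et–CHO gauche, Et–NH2 gauche; 0.5 + 0.7 + 0.8 + 1.0 + 0.8 + 0.9 = 4.7 kcal/mol.
F at 120° (eclipsed): Cl–NH2 eclipsed, iPr–F eclipsed, Et–CHO eclipsed; 2.4 + 3.0 + 3.4 = 8.8 kcal/mol.
F at 180° (staggered): Cl–CHO gauche, Cl–NH2 gauche, iPr–F gauche, iPr–NH2 gauche, Et–F gauche, Et–CHO gauche; 0.9 + 0.7 + 0.8 + 0.9 + 0.7 + 0.8 = 4.8 kcal/mol.
F at 240° (eclipsed): Cl–CHO eclipsed, iPr–NH2 eclipsed, Et–F eclipsed; 2.1 + 3.4 + 2.5 = 8.0 kcal/mol.
F at 300° (staggered): Cl–F gauche, Cl–CHO gauche, iPr–CHO gauche, iPr–NH2 gauche, Et–F gauche, Et–NH2 gauche; 0.5 + 0.9 + 1.0 + 0.9 + 0.7 + 0.9 = 4.9 kcal/mol.
The maximum (8.8 kcal/mol) occurs with F at 120°.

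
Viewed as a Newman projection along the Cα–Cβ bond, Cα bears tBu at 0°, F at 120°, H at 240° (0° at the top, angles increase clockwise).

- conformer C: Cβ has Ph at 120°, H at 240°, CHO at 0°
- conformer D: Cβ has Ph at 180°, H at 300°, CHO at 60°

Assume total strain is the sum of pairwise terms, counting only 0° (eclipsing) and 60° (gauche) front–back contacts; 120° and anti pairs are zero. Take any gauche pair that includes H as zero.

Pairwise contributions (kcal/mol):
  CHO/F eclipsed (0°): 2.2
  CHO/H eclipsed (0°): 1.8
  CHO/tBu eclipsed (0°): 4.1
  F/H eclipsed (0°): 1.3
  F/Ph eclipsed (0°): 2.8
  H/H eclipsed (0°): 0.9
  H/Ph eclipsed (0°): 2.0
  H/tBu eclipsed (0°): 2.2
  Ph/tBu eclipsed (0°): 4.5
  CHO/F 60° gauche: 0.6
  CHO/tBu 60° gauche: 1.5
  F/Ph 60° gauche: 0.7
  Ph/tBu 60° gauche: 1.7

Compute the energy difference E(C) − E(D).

C (eclipsed): tBu(0°)/CHO(0°) eclipsed 4.1; F(120°)/Ph(120°) eclipsed 2.8; H(240°)/H(240°) eclipsed 0.9 → 7.8 kcal/mol.
D (staggered): tBu(0°)/CHO(60°) gauche 1.5; F(120°)/Ph(180°) gauche 0.7; F(120°)/CHO(60°) gauche 0.6 → 2.8 kcal/mol.
E(C) − E(D) = 7.8 − 2.8 = +5.0 kcal/mol.

+5.0 kcal/mol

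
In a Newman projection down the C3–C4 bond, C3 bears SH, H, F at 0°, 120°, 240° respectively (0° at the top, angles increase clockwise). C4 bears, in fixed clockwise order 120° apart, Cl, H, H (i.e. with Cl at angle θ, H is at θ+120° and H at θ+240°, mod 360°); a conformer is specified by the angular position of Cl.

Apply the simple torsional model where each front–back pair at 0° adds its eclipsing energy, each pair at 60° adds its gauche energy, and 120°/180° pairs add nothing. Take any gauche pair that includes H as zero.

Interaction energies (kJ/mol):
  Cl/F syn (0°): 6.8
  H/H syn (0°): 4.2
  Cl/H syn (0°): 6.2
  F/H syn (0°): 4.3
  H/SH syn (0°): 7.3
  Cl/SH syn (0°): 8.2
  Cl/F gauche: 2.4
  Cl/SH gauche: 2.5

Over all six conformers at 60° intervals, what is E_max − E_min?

15.9 kJ/mol

Cl at 0° (eclipsed): SH(0°)/Cl(0°) eclipsed 8.2; H(120°)/H(120°) eclipsed 4.2; F(240°)/H(240°) eclipsed 4.3 → 16.7 kJ/mol.
Cl at 60° (staggered): SH(0°)/Cl(60°) gauche 2.5 → 2.5 kJ/mol.
Cl at 120° (eclipsed): SH(0°)/H(0°) eclipsed 7.3; H(120°)/Cl(120°) eclipsed 6.2; F(240°)/H(240°) eclipsed 4.3 → 17.8 kJ/mol.
Cl at 180° (staggered): F(240°)/Cl(180°) gauche 2.4 → 2.4 kJ/mol.
Cl at 240° (eclipsed): SH(0°)/H(0°) eclipsed 7.3; H(120°)/H(120°) eclipsed 4.2; F(240°)/Cl(240°) eclipsed 6.8 → 18.3 kJ/mol.
Cl at 300° (staggered): SH(0°)/Cl(300°) gauche 2.5; F(240°)/Cl(300°) gauche 2.4 → 4.9 kJ/mol.
Max at 240° (18.3 kJ/mol), min at 180° (2.4 kJ/mol); barrier = 15.9 kJ/mol.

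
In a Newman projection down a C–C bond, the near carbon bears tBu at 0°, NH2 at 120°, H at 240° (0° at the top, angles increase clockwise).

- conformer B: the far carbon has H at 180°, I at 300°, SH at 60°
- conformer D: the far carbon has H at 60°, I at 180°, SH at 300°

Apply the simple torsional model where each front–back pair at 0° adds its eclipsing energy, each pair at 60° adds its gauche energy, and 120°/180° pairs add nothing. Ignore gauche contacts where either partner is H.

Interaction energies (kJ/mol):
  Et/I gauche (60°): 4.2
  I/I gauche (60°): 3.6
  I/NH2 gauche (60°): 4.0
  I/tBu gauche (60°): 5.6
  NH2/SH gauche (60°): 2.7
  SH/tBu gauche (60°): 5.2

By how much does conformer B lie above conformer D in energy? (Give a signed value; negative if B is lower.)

+4.3 kJ/mol

B (staggered): tBu–I gauche, tBu–SH gauche, NH2–SH gauche; 5.6 + 5.2 + 2.7 = 13.5 kJ/mol.
D (staggered): tBu–SH gauche, NH2–I gauche; 5.2 + 4.0 = 9.2 kJ/mol.
E(B) − E(D) = 13.5 − 9.2 = +4.3 kJ/mol.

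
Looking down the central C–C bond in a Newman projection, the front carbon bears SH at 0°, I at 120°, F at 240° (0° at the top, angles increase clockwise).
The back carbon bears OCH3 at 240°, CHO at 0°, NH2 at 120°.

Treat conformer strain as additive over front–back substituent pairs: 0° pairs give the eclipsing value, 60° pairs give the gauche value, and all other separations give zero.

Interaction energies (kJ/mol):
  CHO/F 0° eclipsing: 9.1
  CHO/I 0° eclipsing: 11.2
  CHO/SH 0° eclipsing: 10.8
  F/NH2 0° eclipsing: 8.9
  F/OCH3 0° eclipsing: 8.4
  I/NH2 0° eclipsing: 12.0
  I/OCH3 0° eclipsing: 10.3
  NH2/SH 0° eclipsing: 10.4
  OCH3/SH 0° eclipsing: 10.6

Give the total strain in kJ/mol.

31.2 kJ/mol

This conformer (eclipsed): SH(0°)/CHO(0°) eclipsed 10.8; I(120°)/NH2(120°) eclipsed 12.0; F(240°)/OCH3(240°) eclipsed 8.4 → 31.2 kJ/mol.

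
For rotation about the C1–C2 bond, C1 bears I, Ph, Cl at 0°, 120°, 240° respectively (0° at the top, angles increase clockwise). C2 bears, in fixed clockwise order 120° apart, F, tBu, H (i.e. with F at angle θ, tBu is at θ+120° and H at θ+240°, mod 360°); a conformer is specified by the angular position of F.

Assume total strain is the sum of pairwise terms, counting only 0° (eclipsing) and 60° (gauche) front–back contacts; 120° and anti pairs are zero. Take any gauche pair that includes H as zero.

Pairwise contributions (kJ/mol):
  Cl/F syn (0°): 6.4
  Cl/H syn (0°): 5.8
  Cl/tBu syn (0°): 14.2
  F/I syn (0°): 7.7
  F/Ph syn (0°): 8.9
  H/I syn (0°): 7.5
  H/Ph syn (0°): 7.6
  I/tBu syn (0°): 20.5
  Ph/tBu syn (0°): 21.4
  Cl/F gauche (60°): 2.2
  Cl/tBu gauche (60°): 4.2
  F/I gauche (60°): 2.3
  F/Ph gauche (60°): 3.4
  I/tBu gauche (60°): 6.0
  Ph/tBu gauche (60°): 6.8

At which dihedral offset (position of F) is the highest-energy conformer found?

0°

F at 0° (eclipsed): I(0°)/F(0°) eclipsed 7.7; Ph(120°)/tBu(120°) eclipsed 21.4; Cl(240°)/H(240°) eclipsed 5.8 → 34.9 kJ/mol.
F at 60° (staggered): I(0°)/F(60°) gauche 2.3; Ph(120°)/F(60°) gauche 3.4; Ph(120°)/tBu(180°) gauche 6.8; Cl(240°)/tBu(180°) gauche 4.2 → 16.7 kJ/mol.
F at 120° (eclipsed): I(0°)/H(0°) eclipsed 7.5; Ph(120°)/F(120°) eclipsed 8.9; Cl(240°)/tBu(240°) eclipsed 14.2 → 30.6 kJ/mol.
F at 180° (staggered): I(0°)/tBu(300°) gauche 6.0; Ph(120°)/F(180°) gauche 3.4; Cl(240°)/F(180°) gauche 2.2; Cl(240°)/tBu(300°) gauche 4.2 → 15.8 kJ/mol.
F at 240° (eclipsed): I(0°)/tBu(0°) eclipsed 20.5; Ph(120°)/H(120°) eclipsed 7.6; Cl(240°)/F(240°) eclipsed 6.4 → 34.5 kJ/mol.
F at 300° (staggered): I(0°)/F(300°) gauche 2.3; I(0°)/tBu(60°) gauche 6.0; Ph(120°)/tBu(60°) gauche 6.8; Cl(240°)/F(300°) gauche 2.2 → 17.3 kJ/mol.
The maximum (34.9 kJ/mol) occurs with F at 0°.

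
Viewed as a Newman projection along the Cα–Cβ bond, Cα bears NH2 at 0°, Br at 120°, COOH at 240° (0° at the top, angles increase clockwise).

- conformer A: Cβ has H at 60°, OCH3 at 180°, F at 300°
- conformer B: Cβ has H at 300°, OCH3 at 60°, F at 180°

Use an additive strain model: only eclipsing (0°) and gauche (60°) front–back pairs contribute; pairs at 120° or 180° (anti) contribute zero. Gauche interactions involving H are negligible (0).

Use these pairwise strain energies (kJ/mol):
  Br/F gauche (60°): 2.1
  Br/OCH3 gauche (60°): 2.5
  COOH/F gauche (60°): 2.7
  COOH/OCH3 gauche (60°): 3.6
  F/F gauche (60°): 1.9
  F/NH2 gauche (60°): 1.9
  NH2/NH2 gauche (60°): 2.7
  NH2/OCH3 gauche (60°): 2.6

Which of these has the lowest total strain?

B

A is staggered. NH2 at 0° is gauche with F at 300° (1.9); Br at 120° is gauche with OCH3 at 180° (2.5); COOH at 240° is gauche with OCH3 at 180° (3.6); COOH at 240° is gauche with F at 300° (2.7). Total 10.7 kJ/mol.
B is staggered. NH2 at 0° is gauche with OCH3 at 60° (2.6); Br at 120° is gauche with OCH3 at 60° (2.5); Br at 120° is gauche with F at 180° (2.1); COOH at 240° is gauche with F at 180° (2.7). Total 9.9 kJ/mol.
B has the lowest total (9.9 kJ/mol).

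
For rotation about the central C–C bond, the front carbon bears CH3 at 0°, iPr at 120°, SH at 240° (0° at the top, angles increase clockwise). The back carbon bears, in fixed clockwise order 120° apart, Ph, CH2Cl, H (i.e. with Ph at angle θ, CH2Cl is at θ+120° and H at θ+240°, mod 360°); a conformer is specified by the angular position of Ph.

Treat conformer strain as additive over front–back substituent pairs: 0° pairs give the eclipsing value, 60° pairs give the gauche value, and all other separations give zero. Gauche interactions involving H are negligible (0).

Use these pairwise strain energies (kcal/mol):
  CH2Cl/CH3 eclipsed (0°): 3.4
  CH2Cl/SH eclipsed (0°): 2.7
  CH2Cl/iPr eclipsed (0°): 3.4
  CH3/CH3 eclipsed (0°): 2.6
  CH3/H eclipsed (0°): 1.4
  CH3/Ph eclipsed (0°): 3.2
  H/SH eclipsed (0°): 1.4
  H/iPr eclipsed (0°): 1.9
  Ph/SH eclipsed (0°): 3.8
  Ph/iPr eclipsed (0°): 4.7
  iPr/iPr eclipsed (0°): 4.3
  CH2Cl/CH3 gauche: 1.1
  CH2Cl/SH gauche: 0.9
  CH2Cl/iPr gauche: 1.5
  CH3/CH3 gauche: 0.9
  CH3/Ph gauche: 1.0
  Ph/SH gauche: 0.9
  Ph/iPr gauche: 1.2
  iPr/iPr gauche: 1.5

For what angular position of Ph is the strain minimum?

Ph at 0° (eclipsed): CH3(0°)/Ph(0°) eclipsed 3.2; iPr(120°)/CH2Cl(120°) eclipsed 3.4; SH(240°)/H(240°) eclipsed 1.4 → 8.0 kcal/mol.
Ph at 60° (staggered): CH3(0°)/Ph(60°) gauche 1.0; iPr(120°)/Ph(60°) gauche 1.2; iPr(120°)/CH2Cl(180°) gauche 1.5; SH(240°)/CH2Cl(180°) gauche 0.9 → 4.6 kcal/mol.
Ph at 120° (eclipsed): CH3(0°)/H(0°) eclipsed 1.4; iPr(120°)/Ph(120°) eclipsed 4.7; SH(240°)/CH2Cl(240°) eclipsed 2.7 → 8.8 kcal/mol.
Ph at 180° (staggered): CH3(0°)/CH2Cl(300°) gauche 1.1; iPr(120°)/Ph(180°) gauche 1.2; SH(240°)/Ph(180°) gauche 0.9; SH(240°)/CH2Cl(300°) gauche 0.9 → 4.1 kcal/mol.
Ph at 240° (eclipsed): CH3(0°)/CH2Cl(0°) eclipsed 3.4; iPr(120°)/H(120°) eclipsed 1.9; SH(240°)/Ph(240°) eclipsed 3.8 → 9.1 kcal/mol.
Ph at 300° (staggered): CH3(0°)/Ph(300°) gauche 1.0; CH3(0°)/CH2Cl(60°) gauche 1.1; iPr(120°)/CH2Cl(60°) gauche 1.5; SH(240°)/Ph(300°) gauche 0.9 → 4.5 kcal/mol.
The minimum (4.1 kcal/mol) occurs with Ph at 180°.

180°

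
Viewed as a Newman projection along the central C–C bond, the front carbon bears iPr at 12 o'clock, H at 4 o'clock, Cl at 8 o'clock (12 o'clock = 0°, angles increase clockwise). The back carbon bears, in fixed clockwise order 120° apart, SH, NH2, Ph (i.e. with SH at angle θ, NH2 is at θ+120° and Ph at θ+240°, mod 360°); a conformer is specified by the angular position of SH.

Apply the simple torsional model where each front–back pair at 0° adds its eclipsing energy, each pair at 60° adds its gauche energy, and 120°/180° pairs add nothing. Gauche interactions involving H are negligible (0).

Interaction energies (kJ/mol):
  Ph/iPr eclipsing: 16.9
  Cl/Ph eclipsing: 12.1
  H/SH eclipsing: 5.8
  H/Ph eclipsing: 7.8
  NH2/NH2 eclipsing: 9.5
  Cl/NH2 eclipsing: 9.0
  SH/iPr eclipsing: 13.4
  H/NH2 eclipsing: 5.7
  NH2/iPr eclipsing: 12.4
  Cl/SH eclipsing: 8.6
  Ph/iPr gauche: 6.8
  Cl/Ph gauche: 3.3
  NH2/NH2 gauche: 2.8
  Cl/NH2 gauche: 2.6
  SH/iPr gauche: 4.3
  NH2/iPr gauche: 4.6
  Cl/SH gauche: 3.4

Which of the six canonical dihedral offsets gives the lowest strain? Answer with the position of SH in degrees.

SH at 0° is eclipsed. iPr at 0° is eclipsed with SH at 0° (13.4); H at 120° is eclipsed with NH2 at 120° (5.7); Cl at 240° is eclipsed with Ph at 240° (12.1). Total 31.2 kJ/mol.
SH at 60° is staggered. iPr at 0° is gauche with SH at 60° (4.3); iPr at 0° is gauche with Ph at 300° (6.8); Cl at 240° is gauche with NH2 at 180° (2.6); Cl at 240° is gauche with Ph at 300° (3.3). Total 17.0 kJ/mol.
SH at 120° is eclipsed. iPr at 0° is eclipsed with Ph at 0° (16.9); H at 120° is eclipsed with SH at 120° (5.8); Cl at 240° is eclipsed with NH2 at 240° (9.0). Total 31.7 kJ/mol.
SH at 180° is staggered. iPr at 0° is gauche with NH2 at 300° (4.6); iPr at 0° is gauche with Ph at 60° (6.8); Cl at 240° is gauche with SH at 180° (3.4); Cl at 240° is gauche with NH2 at 300° (2.6). Total 17.4 kJ/mol.
SH at 240° is eclipsed. iPr at 0° is eclipsed with NH2 at 0° (12.4); H at 120° is eclipsed with Ph at 120° (7.8); Cl at 240° is eclipsed with SH at 240° (8.6). Total 28.8 kJ/mol.
SH at 300° is staggered. iPr at 0° is gauche with SH at 300° (4.3); iPr at 0° is gauche with NH2 at 60° (4.6); Cl at 240° is gauche with SH at 300° (3.4); Cl at 240° is gauche with Ph at 180° (3.3). Total 15.6 kJ/mol.
The minimum (15.6 kJ/mol) occurs with SH at 300°.

300°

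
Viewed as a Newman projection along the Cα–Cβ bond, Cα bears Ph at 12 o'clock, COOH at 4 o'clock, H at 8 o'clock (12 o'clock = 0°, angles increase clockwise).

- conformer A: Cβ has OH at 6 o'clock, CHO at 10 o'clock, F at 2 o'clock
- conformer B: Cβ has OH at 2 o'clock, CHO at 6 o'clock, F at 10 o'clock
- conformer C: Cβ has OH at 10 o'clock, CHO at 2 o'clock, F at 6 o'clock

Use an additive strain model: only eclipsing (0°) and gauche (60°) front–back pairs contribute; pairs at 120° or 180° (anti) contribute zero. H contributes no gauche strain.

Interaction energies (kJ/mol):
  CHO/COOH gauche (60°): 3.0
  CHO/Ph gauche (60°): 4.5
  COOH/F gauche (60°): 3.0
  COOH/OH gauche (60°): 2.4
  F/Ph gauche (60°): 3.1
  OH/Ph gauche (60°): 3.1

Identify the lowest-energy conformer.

B

A (staggered): Ph–CHO gauche, Ph–F gauche, COOH–OH gauche, COOH–F gauche; 4.5 + 3.1 + 2.4 + 3.0 = 13.0 kJ/mol.
B (staggered): Ph–OH gauche, Ph–F gauche, COOH–OH gauche, COOH–CHO gauche; 3.1 + 3.1 + 2.4 + 3.0 = 11.6 kJ/mol.
C (staggered): Ph–OH gauche, Ph–CHO gauche, COOH–CHO gauche, COOH–F gauche; 3.1 + 4.5 + 3.0 + 3.0 = 13.6 kJ/mol.
B has the lowest total (11.6 kJ/mol).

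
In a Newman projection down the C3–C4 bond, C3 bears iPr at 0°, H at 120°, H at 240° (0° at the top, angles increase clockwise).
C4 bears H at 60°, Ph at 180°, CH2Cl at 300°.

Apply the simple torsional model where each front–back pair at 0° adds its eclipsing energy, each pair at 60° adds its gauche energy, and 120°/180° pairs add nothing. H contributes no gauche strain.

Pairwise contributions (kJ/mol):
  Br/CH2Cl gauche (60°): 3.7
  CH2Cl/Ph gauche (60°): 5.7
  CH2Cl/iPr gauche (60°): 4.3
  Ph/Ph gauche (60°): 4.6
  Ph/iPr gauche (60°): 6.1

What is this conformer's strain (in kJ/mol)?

4.3 kJ/mol

This conformer is staggered. iPr at 0° is gauche with CH2Cl at 300° (4.3). Total 4.3 kJ/mol.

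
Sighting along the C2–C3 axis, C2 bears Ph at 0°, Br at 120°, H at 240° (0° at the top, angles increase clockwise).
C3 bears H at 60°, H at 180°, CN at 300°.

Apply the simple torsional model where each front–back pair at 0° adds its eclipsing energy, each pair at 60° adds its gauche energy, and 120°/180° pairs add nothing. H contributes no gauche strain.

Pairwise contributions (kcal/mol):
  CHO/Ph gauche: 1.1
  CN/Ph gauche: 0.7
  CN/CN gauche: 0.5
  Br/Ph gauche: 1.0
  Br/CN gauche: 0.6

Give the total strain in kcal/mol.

This conformer (staggered): Ph(0°)/CN(300°) gauche 0.7 → 0.7 kcal/mol.

0.7 kcal/mol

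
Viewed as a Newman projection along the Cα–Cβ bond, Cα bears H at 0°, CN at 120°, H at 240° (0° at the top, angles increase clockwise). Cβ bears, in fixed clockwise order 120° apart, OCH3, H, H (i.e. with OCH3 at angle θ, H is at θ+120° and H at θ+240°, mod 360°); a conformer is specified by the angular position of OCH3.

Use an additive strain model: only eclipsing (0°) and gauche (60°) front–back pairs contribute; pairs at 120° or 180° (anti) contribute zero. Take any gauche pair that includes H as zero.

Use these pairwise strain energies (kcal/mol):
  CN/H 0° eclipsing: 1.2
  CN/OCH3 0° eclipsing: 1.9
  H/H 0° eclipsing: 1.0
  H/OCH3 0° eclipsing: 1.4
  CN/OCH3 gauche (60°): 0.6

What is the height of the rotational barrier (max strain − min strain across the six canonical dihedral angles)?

3.9 kcal/mol

OCH3 at 0° (eclipsed): H(0°)/OCH3(0°) eclipsed 1.4; CN(120°)/H(120°) eclipsed 1.2; H(240°)/H(240°) eclipsed 1.0 → 3.6 kcal/mol.
OCH3 at 60° (staggered): CN(120°)/OCH3(60°) gauche 0.6 → 0.6 kcal/mol.
OCH3 at 120° (eclipsed): H(0°)/H(0°) eclipsed 1.0; CN(120°)/OCH3(120°) eclipsed 1.9; H(240°)/H(240°) eclipsed 1.0 → 3.9 kcal/mol.
OCH3 at 180° (staggered): CN(120°)/OCH3(180°) gauche 0.6 → 0.6 kcal/mol.
OCH3 at 240° (eclipsed): H(0°)/H(0°) eclipsed 1.0; CN(120°)/H(120°) eclipsed 1.2; H(240°)/OCH3(240°) eclipsed 1.4 → 3.6 kcal/mol.
OCH3 at 300° (staggered): no non-H gauche contacts → 0.0 kcal/mol.
Max at 120° (3.9 kcal/mol), min at 300° (0.0 kcal/mol); barrier = 3.9 kcal/mol.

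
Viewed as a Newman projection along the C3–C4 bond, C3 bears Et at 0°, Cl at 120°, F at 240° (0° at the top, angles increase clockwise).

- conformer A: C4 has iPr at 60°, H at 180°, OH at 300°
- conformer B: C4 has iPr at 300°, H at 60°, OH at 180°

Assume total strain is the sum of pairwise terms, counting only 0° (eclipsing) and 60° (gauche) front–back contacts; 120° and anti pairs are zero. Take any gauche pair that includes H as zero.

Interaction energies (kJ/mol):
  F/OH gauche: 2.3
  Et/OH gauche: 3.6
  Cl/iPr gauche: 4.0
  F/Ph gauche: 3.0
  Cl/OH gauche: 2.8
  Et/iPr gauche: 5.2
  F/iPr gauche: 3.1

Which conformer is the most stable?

A (staggered): Et(0°)/iPr(60°) gauche 5.2; Et(0°)/OH(300°) gauche 3.6; Cl(120°)/iPr(60°) gauche 4.0; F(240°)/OH(300°) gauche 2.3 → 15.1 kJ/mol.
B (staggered): Et(0°)/iPr(300°) gauche 5.2; Cl(120°)/OH(180°) gauche 2.8; F(240°)/iPr(300°) gauche 3.1; F(240°)/OH(180°) gauche 2.3 → 13.4 kJ/mol.
B has the lowest total (13.4 kJ/mol).

B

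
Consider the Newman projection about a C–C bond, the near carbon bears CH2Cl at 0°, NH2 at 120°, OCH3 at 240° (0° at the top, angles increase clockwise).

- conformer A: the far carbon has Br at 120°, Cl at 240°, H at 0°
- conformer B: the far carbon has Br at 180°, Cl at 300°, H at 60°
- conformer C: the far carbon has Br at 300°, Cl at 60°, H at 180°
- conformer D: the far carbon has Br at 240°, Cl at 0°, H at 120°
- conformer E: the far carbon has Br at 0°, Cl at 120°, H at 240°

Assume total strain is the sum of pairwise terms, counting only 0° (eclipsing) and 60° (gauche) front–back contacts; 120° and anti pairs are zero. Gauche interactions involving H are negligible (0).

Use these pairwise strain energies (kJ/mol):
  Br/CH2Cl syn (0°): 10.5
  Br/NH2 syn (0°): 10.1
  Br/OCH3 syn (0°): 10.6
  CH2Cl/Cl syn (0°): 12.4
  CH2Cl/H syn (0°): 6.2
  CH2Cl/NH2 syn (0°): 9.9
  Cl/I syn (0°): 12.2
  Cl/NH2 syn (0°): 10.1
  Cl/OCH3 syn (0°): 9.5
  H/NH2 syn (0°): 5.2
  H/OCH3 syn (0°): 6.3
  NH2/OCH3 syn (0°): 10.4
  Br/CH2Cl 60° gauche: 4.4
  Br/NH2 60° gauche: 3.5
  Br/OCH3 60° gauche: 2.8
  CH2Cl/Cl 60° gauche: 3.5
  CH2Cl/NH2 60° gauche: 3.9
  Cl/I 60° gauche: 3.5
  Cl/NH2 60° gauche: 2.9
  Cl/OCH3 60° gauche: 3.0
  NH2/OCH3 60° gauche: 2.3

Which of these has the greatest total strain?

D

A is eclipsed. CH2Cl at 0° is eclipsed with H at 0° (6.2); NH2 at 120° is eclipsed with Br at 120° (10.1); OCH3 at 240° is eclipsed with Cl at 240° (9.5). Total 25.8 kJ/mol.
B is staggered. CH2Cl at 0° is gauche with Cl at 300° (3.5); NH2 at 120° is gauche with Br at 180° (3.5); OCH3 at 240° is gauche with Br at 180° (2.8); OCH3 at 240° is gauche with Cl at 300° (3.0). Total 12.8 kJ/mol.
C is staggered. CH2Cl at 0° is gauche with Br at 300° (4.4); CH2Cl at 0° is gauche with Cl at 60° (3.5); NH2 at 120° is gauche with Cl at 60° (2.9); OCH3 at 240° is gauche with Br at 300° (2.8). Total 13.6 kJ/mol.
D is eclipsed. CH2Cl at 0° is eclipsed with Cl at 0° (12.4); NH2 at 120° is eclipsed with H at 120° (5.2); OCH3 at 240° is eclipsed with Br at 240° (10.6). Total 28.2 kJ/mol.
E is eclipsed. CH2Cl at 0° is eclipsed with Br at 0° (10.5); NH2 at 120° is eclipsed with Cl at 120° (10.1); OCH3 at 240° is eclipsed with H at 240° (6.3). Total 26.9 kJ/mol.
D has the highest total (28.2 kJ/mol).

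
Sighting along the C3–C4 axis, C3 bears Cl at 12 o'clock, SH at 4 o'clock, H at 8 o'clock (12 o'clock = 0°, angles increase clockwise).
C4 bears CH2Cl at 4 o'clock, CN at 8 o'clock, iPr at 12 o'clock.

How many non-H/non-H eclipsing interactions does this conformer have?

2

Non-H eclipsing pairs: Cl(0°)/iPr(0°); SH(120°)/CH2Cl(120°) — 2 interactions.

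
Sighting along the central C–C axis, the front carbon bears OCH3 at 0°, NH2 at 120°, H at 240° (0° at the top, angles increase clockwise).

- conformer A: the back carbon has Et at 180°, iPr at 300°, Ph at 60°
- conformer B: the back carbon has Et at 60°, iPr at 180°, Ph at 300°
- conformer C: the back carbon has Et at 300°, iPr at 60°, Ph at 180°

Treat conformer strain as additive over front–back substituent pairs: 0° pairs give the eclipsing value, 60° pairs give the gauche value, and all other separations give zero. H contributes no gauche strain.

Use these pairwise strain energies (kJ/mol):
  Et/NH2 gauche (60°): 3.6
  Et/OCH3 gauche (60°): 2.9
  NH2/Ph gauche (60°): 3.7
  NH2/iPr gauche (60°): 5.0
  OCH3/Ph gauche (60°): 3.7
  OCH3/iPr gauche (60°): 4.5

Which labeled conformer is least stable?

C

A (staggered): OCH3–iPr gauche, OCH3–Ph gauche, NH2–Et gauche, NH2–Ph gauche; 4.5 + 3.7 + 3.6 + 3.7 = 15.5 kJ/mol.
B (staggered): OCH3–Et gauche, OCH3–Ph gauche, NH2–Et gauche, NH2–iPr gauche; 2.9 + 3.7 + 3.6 + 5.0 = 15.2 kJ/mol.
C (staggered): OCH3–Et gauche, OCH3–iPr gauche, NH2–iPr gauche, NH2–Ph gauche; 2.9 + 4.5 + 5.0 + 3.7 = 16.1 kJ/mol.
C has the highest total (16.1 kJ/mol).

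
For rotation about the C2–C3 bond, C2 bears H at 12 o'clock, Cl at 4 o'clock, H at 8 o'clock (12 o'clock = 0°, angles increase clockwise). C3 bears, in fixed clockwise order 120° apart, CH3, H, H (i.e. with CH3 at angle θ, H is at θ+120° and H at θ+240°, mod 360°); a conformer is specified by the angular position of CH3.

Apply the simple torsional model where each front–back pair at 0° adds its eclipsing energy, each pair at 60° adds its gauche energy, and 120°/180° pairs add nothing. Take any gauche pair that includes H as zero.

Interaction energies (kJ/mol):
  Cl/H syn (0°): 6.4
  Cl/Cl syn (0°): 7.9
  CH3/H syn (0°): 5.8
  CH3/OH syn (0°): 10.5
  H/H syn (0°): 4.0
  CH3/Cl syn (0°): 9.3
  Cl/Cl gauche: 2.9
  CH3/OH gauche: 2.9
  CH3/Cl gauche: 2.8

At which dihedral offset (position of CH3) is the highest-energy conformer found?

CH3 at 0° (eclipsed): H(0°)/CH3(0°) eclipsed 5.8; Cl(120°)/H(120°) eclipsed 6.4; H(240°)/H(240°) eclipsed 4.0 → 16.2 kJ/mol.
CH3 at 60° (staggered): Cl(120°)/CH3(60°) gauche 2.8 → 2.8 kJ/mol.
CH3 at 120° (eclipsed): H(0°)/H(0°) eclipsed 4.0; Cl(120°)/CH3(120°) eclipsed 9.3; H(240°)/H(240°) eclipsed 4.0 → 17.3 kJ/mol.
CH3 at 180° (staggered): Cl(120°)/CH3(180°) gauche 2.8 → 2.8 kJ/mol.
CH3 at 240° (eclipsed): H(0°)/H(0°) eclipsed 4.0; Cl(120°)/H(120°) eclipsed 6.4; H(240°)/CH3(240°) eclipsed 5.8 → 16.2 kJ/mol.
CH3 at 300° (staggered): no non-H gauche contacts → 0.0 kJ/mol.
The maximum (17.3 kJ/mol) occurs with CH3 at 120°.

120°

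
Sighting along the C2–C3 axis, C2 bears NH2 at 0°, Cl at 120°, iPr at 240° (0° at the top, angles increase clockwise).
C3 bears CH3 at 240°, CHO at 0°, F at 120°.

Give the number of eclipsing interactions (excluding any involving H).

Non-H eclipsing pairs: NH2(0°)/CHO(0°); Cl(120°)/F(120°); iPr(240°)/CH3(240°) — 3 interactions.

3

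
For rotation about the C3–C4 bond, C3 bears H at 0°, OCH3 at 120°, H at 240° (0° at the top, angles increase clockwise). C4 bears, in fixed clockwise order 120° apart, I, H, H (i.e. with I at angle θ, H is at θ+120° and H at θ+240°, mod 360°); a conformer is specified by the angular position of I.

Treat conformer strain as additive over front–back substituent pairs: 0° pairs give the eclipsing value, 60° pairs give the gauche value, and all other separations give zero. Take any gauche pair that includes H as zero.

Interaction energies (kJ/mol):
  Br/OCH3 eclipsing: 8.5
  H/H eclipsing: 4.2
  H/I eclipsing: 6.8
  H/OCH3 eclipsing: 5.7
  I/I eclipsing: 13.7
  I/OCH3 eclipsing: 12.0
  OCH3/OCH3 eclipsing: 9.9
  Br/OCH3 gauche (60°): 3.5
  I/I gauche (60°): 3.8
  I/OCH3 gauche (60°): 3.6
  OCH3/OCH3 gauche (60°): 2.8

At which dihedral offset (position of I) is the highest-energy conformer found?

120°

I at 0° (eclipsed): H(0°)/I(0°) eclipsed 6.8; OCH3(120°)/H(120°) eclipsed 5.7; H(240°)/H(240°) eclipsed 4.2 → 16.7 kJ/mol.
I at 60° (staggered): OCH3(120°)/I(60°) gauche 3.6 → 3.6 kJ/mol.
I at 120° (eclipsed): H(0°)/H(0°) eclipsed 4.2; OCH3(120°)/I(120°) eclipsed 12.0; H(240°)/H(240°) eclipsed 4.2 → 20.4 kJ/mol.
I at 180° (staggered): OCH3(120°)/I(180°) gauche 3.6 → 3.6 kJ/mol.
I at 240° (eclipsed): H(0°)/H(0°) eclipsed 4.2; OCH3(120°)/H(120°) eclipsed 5.7; H(240°)/I(240°) eclipsed 6.8 → 16.7 kJ/mol.
I at 300° (staggered): no non-H gauche contacts → 0.0 kJ/mol.
The maximum (20.4 kJ/mol) occurs with I at 120°.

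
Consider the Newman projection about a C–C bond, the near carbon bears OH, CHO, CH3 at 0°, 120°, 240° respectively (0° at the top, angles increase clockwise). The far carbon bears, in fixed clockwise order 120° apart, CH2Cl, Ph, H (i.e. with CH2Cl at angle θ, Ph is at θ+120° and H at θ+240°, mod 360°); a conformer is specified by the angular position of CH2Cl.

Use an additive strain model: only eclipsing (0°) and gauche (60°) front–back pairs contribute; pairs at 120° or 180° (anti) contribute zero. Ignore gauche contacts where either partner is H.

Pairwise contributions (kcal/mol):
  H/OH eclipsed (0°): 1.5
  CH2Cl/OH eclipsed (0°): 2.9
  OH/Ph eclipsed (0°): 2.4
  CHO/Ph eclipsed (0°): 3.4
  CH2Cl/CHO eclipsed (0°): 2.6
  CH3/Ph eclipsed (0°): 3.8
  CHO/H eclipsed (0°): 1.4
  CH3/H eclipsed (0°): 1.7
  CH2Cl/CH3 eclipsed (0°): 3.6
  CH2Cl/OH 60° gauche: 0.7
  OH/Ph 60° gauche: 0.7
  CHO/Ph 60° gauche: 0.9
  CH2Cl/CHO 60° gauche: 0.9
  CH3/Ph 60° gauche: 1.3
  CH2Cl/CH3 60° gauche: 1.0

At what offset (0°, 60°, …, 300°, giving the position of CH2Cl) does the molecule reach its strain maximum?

CH2Cl at 0° (eclipsed): OH–CH2Cl eclipsed, CHO–Ph eclipsed, CH3–H eclipsed; 2.9 + 3.4 + 1.7 = 8.0 kcal/mol.
CH2Cl at 60° (staggered): OH–CH2Cl gauche, CHO–CH2Cl gauche, CHO–Ph gauche, CH3–Ph gauche; 0.7 + 0.9 + 0.9 + 1.3 = 3.8 kcal/mol.
CH2Cl at 120° (eclipsed): OH–H eclipsed, CHO–CH2Cl eclipsed, CH3–Ph eclipsed; 1.5 + 2.6 + 3.8 = 7.9 kcal/mol.
CH2Cl at 180° (staggered): OH–Ph gauche, CHO–CH2Cl gauche, CH3–CH2Cl gauche, CH3–Ph gauche; 0.7 + 0.9 + 1.0 + 1.3 = 3.9 kcal/mol.
CH2Cl at 240° (eclipsed): OH–Ph eclipsed, CHO–H eclipsed, CH3–CH2Cl eclipsed; 2.4 + 1.4 + 3.6 = 7.4 kcal/mol.
CH2Cl at 300° (staggered): OH–CH2Cl gauche, OH–Ph gauche, CHO–Ph gauche, CH3–CH2Cl gauche; 0.7 + 0.7 + 0.9 + 1.0 = 3.3 kcal/mol.
The maximum (8.0 kcal/mol) occurs with CH2Cl at 0°.

0°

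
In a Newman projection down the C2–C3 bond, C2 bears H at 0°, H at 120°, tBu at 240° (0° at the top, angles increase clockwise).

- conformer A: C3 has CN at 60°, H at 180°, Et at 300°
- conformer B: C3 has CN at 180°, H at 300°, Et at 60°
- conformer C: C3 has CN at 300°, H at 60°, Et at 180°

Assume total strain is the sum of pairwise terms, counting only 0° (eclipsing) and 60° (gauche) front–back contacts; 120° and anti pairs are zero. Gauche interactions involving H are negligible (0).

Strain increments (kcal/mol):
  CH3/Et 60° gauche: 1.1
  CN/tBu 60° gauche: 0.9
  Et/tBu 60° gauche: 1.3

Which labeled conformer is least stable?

A (staggered): tBu–Et gauche; 1.3 = 1.3 kcal/mol.
B (staggered): tBu–CN gauche; 0.9 = 0.9 kcal/mol.
C (staggered): tBu–CN gauche, tBu–Et gauche; 0.9 + 1.3 = 2.2 kcal/mol.
C has the highest total (2.2 kcal/mol).

C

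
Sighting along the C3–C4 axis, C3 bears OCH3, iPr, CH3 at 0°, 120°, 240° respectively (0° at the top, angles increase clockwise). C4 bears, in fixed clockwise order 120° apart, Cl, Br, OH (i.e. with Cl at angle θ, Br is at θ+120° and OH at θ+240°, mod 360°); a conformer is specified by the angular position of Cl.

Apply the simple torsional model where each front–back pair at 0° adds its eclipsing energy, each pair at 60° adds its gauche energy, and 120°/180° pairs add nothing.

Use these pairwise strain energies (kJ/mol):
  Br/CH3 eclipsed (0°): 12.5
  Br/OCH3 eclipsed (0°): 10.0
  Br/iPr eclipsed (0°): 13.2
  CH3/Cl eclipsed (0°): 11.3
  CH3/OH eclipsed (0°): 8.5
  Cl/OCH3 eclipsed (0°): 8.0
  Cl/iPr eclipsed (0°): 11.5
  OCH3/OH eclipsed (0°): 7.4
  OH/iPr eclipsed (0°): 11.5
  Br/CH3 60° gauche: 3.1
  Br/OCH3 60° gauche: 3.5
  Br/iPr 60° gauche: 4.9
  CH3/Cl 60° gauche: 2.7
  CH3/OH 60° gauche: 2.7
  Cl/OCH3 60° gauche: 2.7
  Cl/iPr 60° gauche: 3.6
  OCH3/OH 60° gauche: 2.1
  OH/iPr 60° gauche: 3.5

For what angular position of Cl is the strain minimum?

180°

Cl at 0° (eclipsed): OCH3–Cl eclipsed, iPr–Br eclipsed, CH3–OH eclipsed; 8.0 + 13.2 + 8.5 = 29.7 kJ/mol.
Cl at 60° (staggered): OCH3–Cl gauche, OCH3–OH gauche, iPr–Cl gauche, iPr–Br gauche, CH3–Br gauche, CH3–OH gauche; 2.7 + 2.1 + 3.6 + 4.9 + 3.1 + 2.7 = 19.1 kJ/mol.
Cl at 120° (eclipsed): OCH3–OH eclipsed, iPr–Cl eclipsed, CH3–Br eclipsed; 7.4 + 11.5 + 12.5 = 31.4 kJ/mol.
Cl at 180° (staggered): OCH3–Br gauche, OCH3–OH gauche, iPr–Cl gauche, iPr–OH gauche, CH3–Cl gauche, CH3–Br gauche; 3.5 + 2.1 + 3.6 + 3.5 + 2.7 + 3.1 = 18.5 kJ/mol.
Cl at 240° (eclipsed): OCH3–Br eclipsed, iPr–OH eclipsed, CH3–Cl eclipsed; 10.0 + 11.5 + 11.3 = 32.8 kJ/mol.
Cl at 300° (staggered): OCH3–Cl gauche, OCH3–Br gauche, iPr–Br gauche, iPr–OH gauche, CH3–Cl gauche, CH3–OH gauche; 2.7 + 3.5 + 4.9 + 3.5 + 2.7 + 2.7 = 20.0 kJ/mol.
The minimum (18.5 kJ/mol) occurs with Cl at 180°.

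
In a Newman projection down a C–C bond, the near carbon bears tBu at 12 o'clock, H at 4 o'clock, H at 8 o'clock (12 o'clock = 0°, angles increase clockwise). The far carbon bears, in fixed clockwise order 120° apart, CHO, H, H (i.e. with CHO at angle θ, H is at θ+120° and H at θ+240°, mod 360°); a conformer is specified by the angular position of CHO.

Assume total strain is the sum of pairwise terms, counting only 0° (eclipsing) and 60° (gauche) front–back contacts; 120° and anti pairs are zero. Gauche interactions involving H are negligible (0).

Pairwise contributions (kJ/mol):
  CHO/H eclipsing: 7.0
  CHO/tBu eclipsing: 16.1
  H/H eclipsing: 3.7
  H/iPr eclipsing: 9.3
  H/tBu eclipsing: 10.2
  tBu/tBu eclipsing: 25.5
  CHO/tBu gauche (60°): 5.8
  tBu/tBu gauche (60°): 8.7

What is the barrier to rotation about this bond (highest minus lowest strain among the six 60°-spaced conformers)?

CHO at 0° (eclipsed): tBu(0°)/CHO(0°) eclipsed 16.1; H(120°)/H(120°) eclipsed 3.7; H(240°)/H(240°) eclipsed 3.7 → 23.5 kJ/mol.
CHO at 60° (staggered): tBu(0°)/CHO(60°) gauche 5.8 → 5.8 kJ/mol.
CHO at 120° (eclipsed): tBu(0°)/H(0°) eclipsed 10.2; H(120°)/CHO(120°) eclipsed 7.0; H(240°)/H(240°) eclipsed 3.7 → 20.9 kJ/mol.
CHO at 180° (staggered): no non-H gauche contacts → 0.0 kJ/mol.
CHO at 240° (eclipsed): tBu(0°)/H(0°) eclipsed 10.2; H(120°)/H(120°) eclipsed 3.7; H(240°)/CHO(240°) eclipsed 7.0 → 20.9 kJ/mol.
CHO at 300° (staggered): tBu(0°)/CHO(300°) gauche 5.8 → 5.8 kJ/mol.
Max at 0° (23.5 kJ/mol), min at 180° (0.0 kJ/mol); barrier = 23.5 kJ/mol.

23.5 kJ/mol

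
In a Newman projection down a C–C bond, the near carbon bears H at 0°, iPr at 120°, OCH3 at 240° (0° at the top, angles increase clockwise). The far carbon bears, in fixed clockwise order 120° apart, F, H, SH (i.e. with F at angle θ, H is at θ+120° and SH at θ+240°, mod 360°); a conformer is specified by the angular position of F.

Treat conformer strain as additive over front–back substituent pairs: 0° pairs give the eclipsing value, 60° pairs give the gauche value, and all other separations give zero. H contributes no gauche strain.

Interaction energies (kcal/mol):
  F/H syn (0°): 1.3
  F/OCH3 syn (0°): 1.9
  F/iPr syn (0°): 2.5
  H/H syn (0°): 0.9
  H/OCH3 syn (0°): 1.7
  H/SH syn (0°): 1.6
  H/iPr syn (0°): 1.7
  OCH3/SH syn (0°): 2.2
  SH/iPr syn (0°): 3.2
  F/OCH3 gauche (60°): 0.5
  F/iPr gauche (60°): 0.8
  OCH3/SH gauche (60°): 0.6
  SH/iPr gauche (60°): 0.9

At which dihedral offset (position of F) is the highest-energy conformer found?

F at 0° (eclipsed): H(0°)/F(0°) eclipsed 1.3; iPr(120°)/H(120°) eclipsed 1.7; OCH3(240°)/SH(240°) eclipsed 2.2 → 5.2 kcal/mol.
F at 60° (staggered): iPr(120°)/F(60°) gauche 0.8; OCH3(240°)/SH(300°) gauche 0.6 → 1.4 kcal/mol.
F at 120° (eclipsed): H(0°)/SH(0°) eclipsed 1.6; iPr(120°)/F(120°) eclipsed 2.5; OCH3(240°)/H(240°) eclipsed 1.7 → 5.8 kcal/mol.
F at 180° (staggered): iPr(120°)/F(180°) gauche 0.8; iPr(120°)/SH(60°) gauche 0.9; OCH3(240°)/F(180°) gauche 0.5 → 2.2 kcal/mol.
F at 240° (eclipsed): H(0°)/H(0°) eclipsed 0.9; iPr(120°)/SH(120°) eclipsed 3.2; OCH3(240°)/F(240°) eclipsed 1.9 → 6.0 kcal/mol.
F at 300° (staggered): iPr(120°)/SH(180°) gauche 0.9; OCH3(240°)/F(300°) gauche 0.5; OCH3(240°)/SH(180°) gauche 0.6 → 2.0 kcal/mol.
The maximum (6.0 kcal/mol) occurs with F at 240°.

240°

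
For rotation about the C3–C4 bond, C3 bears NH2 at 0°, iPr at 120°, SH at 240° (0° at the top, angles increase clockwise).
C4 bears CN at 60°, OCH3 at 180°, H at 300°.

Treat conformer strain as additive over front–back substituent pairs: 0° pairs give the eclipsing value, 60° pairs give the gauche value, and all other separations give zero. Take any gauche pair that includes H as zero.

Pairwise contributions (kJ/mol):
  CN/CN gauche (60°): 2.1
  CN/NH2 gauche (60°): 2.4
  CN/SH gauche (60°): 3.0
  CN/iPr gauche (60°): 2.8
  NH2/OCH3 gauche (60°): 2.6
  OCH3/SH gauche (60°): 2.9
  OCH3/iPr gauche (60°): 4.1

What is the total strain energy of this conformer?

This conformer (staggered): NH2(0°)/CN(60°) gauche 2.4; iPr(120°)/CN(60°) gauche 2.8; iPr(120°)/OCH3(180°) gauche 4.1; SH(240°)/OCH3(180°) gauche 2.9 → 12.2 kJ/mol.

12.2 kJ/mol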